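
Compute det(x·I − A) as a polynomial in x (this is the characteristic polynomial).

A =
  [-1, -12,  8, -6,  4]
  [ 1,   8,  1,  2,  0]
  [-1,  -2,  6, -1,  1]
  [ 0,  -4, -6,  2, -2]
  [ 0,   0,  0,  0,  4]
x^5 - 19*x^4 + 144*x^3 - 544*x^2 + 1024*x - 768

Expanding det(x·I − A) (e.g. by cofactor expansion or by noting that A is similar to its Jordan form J, which has the same characteristic polynomial as A) gives
  χ_A(x) = x^5 - 19*x^4 + 144*x^3 - 544*x^2 + 1024*x - 768
which factors as (x - 4)^4*(x - 3). The eigenvalues (with algebraic multiplicities) are λ = 3 with multiplicity 1, λ = 4 with multiplicity 4.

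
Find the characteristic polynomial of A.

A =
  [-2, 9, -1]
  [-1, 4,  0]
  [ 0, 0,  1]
x^3 - 3*x^2 + 3*x - 1

Expanding det(x·I − A) (e.g. by cofactor expansion or by noting that A is similar to its Jordan form J, which has the same characteristic polynomial as A) gives
  χ_A(x) = x^3 - 3*x^2 + 3*x - 1
which factors as (x - 1)^3. The eigenvalues (with algebraic multiplicities) are λ = 1 with multiplicity 3.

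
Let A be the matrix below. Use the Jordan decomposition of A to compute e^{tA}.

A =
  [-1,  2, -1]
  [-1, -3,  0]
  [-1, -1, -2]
e^{tA} =
  [t*exp(-2*t) + exp(-2*t), t^2*exp(-2*t)/2 + 2*t*exp(-2*t), -t^2*exp(-2*t)/2 - t*exp(-2*t)]
  [-t*exp(-2*t), -t^2*exp(-2*t)/2 - t*exp(-2*t) + exp(-2*t), t^2*exp(-2*t)/2]
  [-t*exp(-2*t), -t^2*exp(-2*t)/2 - t*exp(-2*t), t^2*exp(-2*t)/2 + exp(-2*t)]

Strategy: write A = P · J · P⁻¹ where J is a Jordan canonical form, so e^{tA} = P · e^{tJ} · P⁻¹, and e^{tJ} can be computed block-by-block.

A has Jordan form
J =
  [-2,  1,  0]
  [ 0, -2,  1]
  [ 0,  0, -2]
(up to reordering of blocks).

Per-block formulas:
  For a 3×3 Jordan block J_3(-2): exp(t · J_3(-2)) = e^(-2t)·(I + t·N + (t^2/2)·N^2), where N is the 3×3 nilpotent shift.

After assembling e^{tJ} and conjugating by P, we get:

e^{tA} =
  [t*exp(-2*t) + exp(-2*t), t^2*exp(-2*t)/2 + 2*t*exp(-2*t), -t^2*exp(-2*t)/2 - t*exp(-2*t)]
  [-t*exp(-2*t), -t^2*exp(-2*t)/2 - t*exp(-2*t) + exp(-2*t), t^2*exp(-2*t)/2]
  [-t*exp(-2*t), -t^2*exp(-2*t)/2 - t*exp(-2*t), t^2*exp(-2*t)/2 + exp(-2*t)]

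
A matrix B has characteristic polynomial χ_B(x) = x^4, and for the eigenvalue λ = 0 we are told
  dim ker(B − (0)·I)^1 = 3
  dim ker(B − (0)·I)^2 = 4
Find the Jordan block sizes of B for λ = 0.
Block sizes for λ = 0: [2, 1, 1]

From the dimensions of kernels of powers, the number of Jordan blocks of size at least j is d_j − d_{j−1} where d_j = dim ker(N^j) (with d_0 = 0). Computing the differences gives [3, 1].
The number of blocks of size exactly k is (#blocks of size ≥ k) − (#blocks of size ≥ k + 1), so the partition is: 2 block(s) of size 1, 1 block(s) of size 2.
In nonincreasing order the block sizes are [2, 1, 1].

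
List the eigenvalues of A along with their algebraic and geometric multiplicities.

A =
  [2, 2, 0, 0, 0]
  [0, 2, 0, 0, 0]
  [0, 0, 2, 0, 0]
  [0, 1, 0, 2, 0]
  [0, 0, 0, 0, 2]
λ = 2: alg = 5, geom = 4

Step 1 — factor the characteristic polynomial to read off the algebraic multiplicities:
  χ_A(x) = (x - 2)^5

Step 2 — compute geometric multiplicities via the rank-nullity identity g(λ) = n − rank(A − λI):
  rank(A − (2)·I) = 1, so dim ker(A − (2)·I) = n − 1 = 4

Summary:
  λ = 2: algebraic multiplicity = 5, geometric multiplicity = 4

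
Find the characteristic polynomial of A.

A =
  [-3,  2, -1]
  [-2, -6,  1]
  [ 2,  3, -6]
x^3 + 15*x^2 + 75*x + 125

Expanding det(x·I − A) (e.g. by cofactor expansion or by noting that A is similar to its Jordan form J, which has the same characteristic polynomial as A) gives
  χ_A(x) = x^3 + 15*x^2 + 75*x + 125
which factors as (x + 5)^3. The eigenvalues (with algebraic multiplicities) are λ = -5 with multiplicity 3.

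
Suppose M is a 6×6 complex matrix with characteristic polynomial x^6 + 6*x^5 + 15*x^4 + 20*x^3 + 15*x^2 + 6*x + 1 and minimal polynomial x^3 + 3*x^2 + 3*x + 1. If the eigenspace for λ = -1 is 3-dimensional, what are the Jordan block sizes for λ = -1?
Block sizes for λ = -1: [3, 2, 1]

Step 1 — from the characteristic polynomial, algebraic multiplicity of λ = -1 is 6. From dim ker(M − (-1)·I) = 3, there are exactly 3 Jordan blocks for λ = -1.
Step 2 — from the minimal polynomial, the factor (x + 1)^3 tells us the largest block for λ = -1 has size 3.
Step 3 — with total size 6, 3 blocks, and largest block 3, the block sizes (in nonincreasing order) are [3, 2, 1].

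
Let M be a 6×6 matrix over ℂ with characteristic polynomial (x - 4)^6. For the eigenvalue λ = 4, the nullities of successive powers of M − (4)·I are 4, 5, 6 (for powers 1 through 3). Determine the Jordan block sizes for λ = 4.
Block sizes for λ = 4: [3, 1, 1, 1]

From the dimensions of kernels of powers, the number of Jordan blocks of size at least j is d_j − d_{j−1} where d_j = dim ker(N^j) (with d_0 = 0). Computing the differences gives [4, 1, 1].
The number of blocks of size exactly k is (#blocks of size ≥ k) − (#blocks of size ≥ k + 1), so the partition is: 3 block(s) of size 1, 1 block(s) of size 3.
In nonincreasing order the block sizes are [3, 1, 1, 1].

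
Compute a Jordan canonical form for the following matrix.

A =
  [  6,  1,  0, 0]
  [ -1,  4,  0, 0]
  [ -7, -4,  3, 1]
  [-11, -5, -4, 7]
J_2(5) ⊕ J_2(5)

The characteristic polynomial is
  det(x·I − A) = x^4 - 20*x^3 + 150*x^2 - 500*x + 625 = (x - 5)^4

Eigenvalues and multiplicities (the geometric multiplicity of λ is n − rank(A − λI), which equals the number of Jordan blocks for λ):
  λ = 5: algebraic multiplicity = 4, geometric multiplicity = 2

Determining the block sizes for each eigenvalue:
  λ = 5: with am = 4 and gm = 2, the partition is not yet determined (e.g. several partitions of 4 into 2 parts exist). Let N = A − (5)·I. Computing rank(N^1) = 2, rank(N^2) = 0; the number of blocks of size ≥ j is rank(N^{j−1}) − rank(N^j), giving [2, 2]. So we have 2 block(s) of size 2 → block sizes [2, 2]

Assembling the blocks gives a Jordan form
J =
  [5, 1, 0, 0]
  [0, 5, 0, 0]
  [0, 0, 5, 1]
  [0, 0, 0, 5]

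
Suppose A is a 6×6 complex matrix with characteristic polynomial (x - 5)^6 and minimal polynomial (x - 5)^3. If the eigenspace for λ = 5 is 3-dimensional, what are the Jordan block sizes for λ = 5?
Block sizes for λ = 5: [3, 2, 1]

Step 1 — from the characteristic polynomial, algebraic multiplicity of λ = 5 is 6. From dim ker(A − (5)·I) = 3, there are exactly 3 Jordan blocks for λ = 5.
Step 2 — from the minimal polynomial, the factor (x − 5)^3 tells us the largest block for λ = 5 has size 3.
Step 3 — with total size 6, 3 blocks, and largest block 3, the block sizes (in nonincreasing order) are [3, 2, 1].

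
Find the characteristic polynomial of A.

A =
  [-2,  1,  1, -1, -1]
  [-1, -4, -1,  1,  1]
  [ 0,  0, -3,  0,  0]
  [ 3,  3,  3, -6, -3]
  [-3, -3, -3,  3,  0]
x^5 + 15*x^4 + 90*x^3 + 270*x^2 + 405*x + 243

Expanding det(x·I − A) (e.g. by cofactor expansion or by noting that A is similar to its Jordan form J, which has the same characteristic polynomial as A) gives
  χ_A(x) = x^5 + 15*x^4 + 90*x^3 + 270*x^2 + 405*x + 243
which factors as (x + 3)^5. The eigenvalues (with algebraic multiplicities) are λ = -3 with multiplicity 5.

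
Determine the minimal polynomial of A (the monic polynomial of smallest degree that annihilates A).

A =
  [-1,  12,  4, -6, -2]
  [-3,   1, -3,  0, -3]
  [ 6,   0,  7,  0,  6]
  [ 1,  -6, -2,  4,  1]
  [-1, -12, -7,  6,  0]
x^3 - 9*x^2 + 24*x - 16

The characteristic polynomial is χ_A(x) = (x - 4)^2*(x - 1)^3, so the eigenvalues are known. The minimal polynomial is
  m_A(x) = Π_λ (x − λ)^{k_λ}
where k_λ is the size of the *largest* Jordan block for λ (equivalently, the smallest k with (A − λI)^k v = 0 for every generalised eigenvector v of λ).

  λ = 1: largest Jordan block has size 1, contributing (x − 1)
  λ = 4: largest Jordan block has size 2, contributing (x − 4)^2

So m_A(x) = (x - 4)^2*(x - 1) = x^3 - 9*x^2 + 24*x - 16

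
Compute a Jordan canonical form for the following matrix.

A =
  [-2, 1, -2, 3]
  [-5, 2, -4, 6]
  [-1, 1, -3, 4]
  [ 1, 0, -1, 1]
J_2(-1) ⊕ J_2(0)

The characteristic polynomial is
  det(x·I − A) = x^4 + 2*x^3 + x^2 = x^2*(x + 1)^2

Eigenvalues and multiplicities (the geometric multiplicity of λ is n − rank(A − λI), which equals the number of Jordan blocks for λ):
  λ = -1: algebraic multiplicity = 2, geometric multiplicity = 1
  λ = 0: algebraic multiplicity = 2, geometric multiplicity = 1

Determining the block sizes for each eigenvalue:
  λ = -1: one block (gm = 1), so the single block has size am = 2 → block sizes [2]
  λ = 0: one block (gm = 1), so the single block has size am = 2 → block sizes [2]

Assembling the blocks gives a Jordan form
J =
  [-1,  1, 0, 0]
  [ 0, -1, 0, 0]
  [ 0,  0, 0, 1]
  [ 0,  0, 0, 0]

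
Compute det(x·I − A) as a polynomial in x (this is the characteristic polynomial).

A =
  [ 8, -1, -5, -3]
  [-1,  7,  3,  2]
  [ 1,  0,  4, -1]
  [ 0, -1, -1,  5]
x^4 - 24*x^3 + 216*x^2 - 864*x + 1296

Expanding det(x·I − A) (e.g. by cofactor expansion or by noting that A is similar to its Jordan form J, which has the same characteristic polynomial as A) gives
  χ_A(x) = x^4 - 24*x^3 + 216*x^2 - 864*x + 1296
which factors as (x - 6)^4. The eigenvalues (with algebraic multiplicities) are λ = 6 with multiplicity 4.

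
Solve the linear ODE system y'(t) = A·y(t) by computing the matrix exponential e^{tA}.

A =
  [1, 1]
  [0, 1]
e^{tA} =
  [exp(t), t*exp(t)]
  [0, exp(t)]

Strategy: write A = P · J · P⁻¹ where J is a Jordan canonical form, so e^{tA} = P · e^{tJ} · P⁻¹, and e^{tJ} can be computed block-by-block.

A has Jordan form
J =
  [1, 1]
  [0, 1]
(up to reordering of blocks).

Per-block formulas:
  For a 2×2 Jordan block J_2(1): exp(t · J_2(1)) = e^(1t)·(I + t·N), where N is the 2×2 nilpotent shift.

After assembling e^{tJ} and conjugating by P, we get:

e^{tA} =
  [exp(t), t*exp(t)]
  [0, exp(t)]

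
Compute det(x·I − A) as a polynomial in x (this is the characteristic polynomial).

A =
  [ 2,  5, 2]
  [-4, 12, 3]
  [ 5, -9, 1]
x^3 - 15*x^2 + 75*x - 125

Expanding det(x·I − A) (e.g. by cofactor expansion or by noting that A is similar to its Jordan form J, which has the same characteristic polynomial as A) gives
  χ_A(x) = x^3 - 15*x^2 + 75*x - 125
which factors as (x - 5)^3. The eigenvalues (with algebraic multiplicities) are λ = 5 with multiplicity 3.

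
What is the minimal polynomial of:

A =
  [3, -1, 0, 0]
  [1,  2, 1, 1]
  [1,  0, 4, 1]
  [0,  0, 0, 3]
x^3 - 9*x^2 + 27*x - 27

The characteristic polynomial is χ_A(x) = (x - 3)^4, so the eigenvalues are known. The minimal polynomial is
  m_A(x) = Π_λ (x − λ)^{k_λ}
where k_λ is the size of the *largest* Jordan block for λ (equivalently, the smallest k with (A − λI)^k v = 0 for every generalised eigenvector v of λ).

  λ = 3: largest Jordan block has size 3, contributing (x − 3)^3

So m_A(x) = (x - 3)^3 = x^3 - 9*x^2 + 27*x - 27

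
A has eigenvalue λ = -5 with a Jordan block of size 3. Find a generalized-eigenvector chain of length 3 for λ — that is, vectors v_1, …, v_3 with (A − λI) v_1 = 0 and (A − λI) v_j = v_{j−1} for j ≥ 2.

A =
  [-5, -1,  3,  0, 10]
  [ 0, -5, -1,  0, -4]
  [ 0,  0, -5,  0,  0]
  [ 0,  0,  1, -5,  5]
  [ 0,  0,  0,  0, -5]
A Jordan chain for λ = -5 of length 3:
v_1 = (1, 0, 0, 0, 0)ᵀ
v_2 = (3, -1, 0, 1, 0)ᵀ
v_3 = (0, 0, 1, 0, 0)ᵀ

Let N = A − (-5)·I. We want v_3 with N^3 v_3 = 0 but N^2 v_3 ≠ 0; then v_{j-1} := N · v_j for j = 3, …, 2.

Pick v_3 = (0, 0, 1, 0, 0)ᵀ.
Then v_2 = N · v_3 = (3, -1, 0, 1, 0)ᵀ.
Then v_1 = N · v_2 = (1, 0, 0, 0, 0)ᵀ.

Sanity check: (A − (-5)·I) v_1 = (0, 0, 0, 0, 0)ᵀ = 0. ✓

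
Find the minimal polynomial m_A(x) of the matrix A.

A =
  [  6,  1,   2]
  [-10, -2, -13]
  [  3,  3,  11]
x^3 - 15*x^2 + 75*x - 125

The characteristic polynomial is χ_A(x) = (x - 5)^3, so the eigenvalues are known. The minimal polynomial is
  m_A(x) = Π_λ (x − λ)^{k_λ}
where k_λ is the size of the *largest* Jordan block for λ (equivalently, the smallest k with (A − λI)^k v = 0 for every generalised eigenvector v of λ).

  λ = 5: largest Jordan block has size 3, contributing (x − 5)^3

So m_A(x) = (x - 5)^3 = x^3 - 15*x^2 + 75*x - 125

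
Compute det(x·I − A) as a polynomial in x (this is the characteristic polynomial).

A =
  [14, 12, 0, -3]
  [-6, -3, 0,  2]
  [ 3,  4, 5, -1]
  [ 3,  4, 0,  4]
x^4 - 20*x^3 + 150*x^2 - 500*x + 625

Expanding det(x·I − A) (e.g. by cofactor expansion or by noting that A is similar to its Jordan form J, which has the same characteristic polynomial as A) gives
  χ_A(x) = x^4 - 20*x^3 + 150*x^2 - 500*x + 625
which factors as (x - 5)^4. The eigenvalues (with algebraic multiplicities) are λ = 5 with multiplicity 4.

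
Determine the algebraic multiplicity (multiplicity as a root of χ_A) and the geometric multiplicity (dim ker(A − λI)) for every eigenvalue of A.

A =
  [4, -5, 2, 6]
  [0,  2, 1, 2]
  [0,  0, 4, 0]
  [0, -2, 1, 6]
λ = 4: alg = 4, geom = 2

Step 1 — factor the characteristic polynomial to read off the algebraic multiplicities:
  χ_A(x) = (x - 4)^4

Step 2 — compute geometric multiplicities via the rank-nullity identity g(λ) = n − rank(A − λI):
  rank(A − (4)·I) = 2, so dim ker(A − (4)·I) = n − 2 = 2

Summary:
  λ = 4: algebraic multiplicity = 4, geometric multiplicity = 2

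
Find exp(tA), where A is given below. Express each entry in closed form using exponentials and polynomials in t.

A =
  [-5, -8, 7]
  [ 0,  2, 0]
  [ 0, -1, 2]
e^{tA} =
  [exp(-5*t), -t*exp(2*t) - exp(2*t) + exp(-5*t), exp(2*t) - exp(-5*t)]
  [0, exp(2*t), 0]
  [0, -t*exp(2*t), exp(2*t)]

Strategy: write A = P · J · P⁻¹ where J is a Jordan canonical form, so e^{tA} = P · e^{tJ} · P⁻¹, and e^{tJ} can be computed block-by-block.

A has Jordan form
J =
  [-5, 0, 0]
  [ 0, 2, 1]
  [ 0, 0, 2]
(up to reordering of blocks).

Per-block formulas:
  For a 1×1 block at λ = -5: exp(t · [-5]) = [e^(-5t)].
  For a 2×2 Jordan block J_2(2): exp(t · J_2(2)) = e^(2t)·(I + t·N), where N is the 2×2 nilpotent shift.

After assembling e^{tJ} and conjugating by P, we get:

e^{tA} =
  [exp(-5*t), -t*exp(2*t) - exp(2*t) + exp(-5*t), exp(2*t) - exp(-5*t)]
  [0, exp(2*t), 0]
  [0, -t*exp(2*t), exp(2*t)]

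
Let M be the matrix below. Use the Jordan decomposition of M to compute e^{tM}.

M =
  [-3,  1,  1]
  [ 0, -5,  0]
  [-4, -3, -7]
e^{tM} =
  [2*t*exp(-5*t) + exp(-5*t), -t^2*exp(-5*t)/2 + t*exp(-5*t), t*exp(-5*t)]
  [0, exp(-5*t), 0]
  [-4*t*exp(-5*t), t^2*exp(-5*t) - 3*t*exp(-5*t), -2*t*exp(-5*t) + exp(-5*t)]

Strategy: write M = P · J · P⁻¹ where J is a Jordan canonical form, so e^{tM} = P · e^{tJ} · P⁻¹, and e^{tJ} can be computed block-by-block.

M has Jordan form
J =
  [-5,  1,  0]
  [ 0, -5,  1]
  [ 0,  0, -5]
(up to reordering of blocks).

Per-block formulas:
  For a 3×3 Jordan block J_3(-5): exp(t · J_3(-5)) = e^(-5t)·(I + t·N + (t^2/2)·N^2), where N is the 3×3 nilpotent shift.

After assembling e^{tJ} and conjugating by P, we get:

e^{tM} =
  [2*t*exp(-5*t) + exp(-5*t), -t^2*exp(-5*t)/2 + t*exp(-5*t), t*exp(-5*t)]
  [0, exp(-5*t), 0]
  [-4*t*exp(-5*t), t^2*exp(-5*t) - 3*t*exp(-5*t), -2*t*exp(-5*t) + exp(-5*t)]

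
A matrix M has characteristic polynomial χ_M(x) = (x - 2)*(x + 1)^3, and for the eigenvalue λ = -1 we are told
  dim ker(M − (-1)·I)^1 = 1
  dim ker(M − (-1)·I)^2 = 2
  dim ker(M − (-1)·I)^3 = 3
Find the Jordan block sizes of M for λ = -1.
Block sizes for λ = -1: [3]

From the dimensions of kernels of powers, the number of Jordan blocks of size at least j is d_j − d_{j−1} where d_j = dim ker(N^j) (with d_0 = 0). Computing the differences gives [1, 1, 1].
The number of blocks of size exactly k is (#blocks of size ≥ k) − (#blocks of size ≥ k + 1), so the partition is: 1 block(s) of size 3.
In nonincreasing order the block sizes are [3].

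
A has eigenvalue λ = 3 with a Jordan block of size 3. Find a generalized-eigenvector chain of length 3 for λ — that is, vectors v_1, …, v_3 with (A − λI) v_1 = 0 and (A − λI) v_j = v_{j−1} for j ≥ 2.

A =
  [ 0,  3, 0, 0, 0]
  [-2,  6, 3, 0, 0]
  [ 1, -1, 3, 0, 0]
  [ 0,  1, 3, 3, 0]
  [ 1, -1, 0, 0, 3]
A Jordan chain for λ = 3 of length 3:
v_1 = (3, 3, -1, 1, -1)ᵀ
v_2 = (-3, -2, 1, 0, 1)ᵀ
v_3 = (1, 0, 0, 0, 0)ᵀ

Let N = A − (3)·I. We want v_3 with N^3 v_3 = 0 but N^2 v_3 ≠ 0; then v_{j-1} := N · v_j for j = 3, …, 2.

Pick v_3 = (1, 0, 0, 0, 0)ᵀ.
Then v_2 = N · v_3 = (-3, -2, 1, 0, 1)ᵀ.
Then v_1 = N · v_2 = (3, 3, -1, 1, -1)ᵀ.

Sanity check: (A − (3)·I) v_1 = (0, 0, 0, 0, 0)ᵀ = 0. ✓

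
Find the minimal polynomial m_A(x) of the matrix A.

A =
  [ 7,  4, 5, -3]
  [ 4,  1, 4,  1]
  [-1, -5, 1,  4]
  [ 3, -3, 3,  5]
x^4 - 14*x^3 + 69*x^2 - 140*x + 100

The characteristic polynomial is χ_A(x) = (x - 5)^2*(x - 2)^2, so the eigenvalues are known. The minimal polynomial is
  m_A(x) = Π_λ (x − λ)^{k_λ}
where k_λ is the size of the *largest* Jordan block for λ (equivalently, the smallest k with (A − λI)^k v = 0 for every generalised eigenvector v of λ).

  λ = 2: largest Jordan block has size 2, contributing (x − 2)^2
  λ = 5: largest Jordan block has size 2, contributing (x − 5)^2

So m_A(x) = (x - 5)^2*(x - 2)^2 = x^4 - 14*x^3 + 69*x^2 - 140*x + 100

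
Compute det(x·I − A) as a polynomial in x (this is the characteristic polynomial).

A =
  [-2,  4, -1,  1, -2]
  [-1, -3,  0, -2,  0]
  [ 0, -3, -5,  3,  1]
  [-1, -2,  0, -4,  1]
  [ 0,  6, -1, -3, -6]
x^5 + 20*x^4 + 160*x^3 + 640*x^2 + 1280*x + 1024

Expanding det(x·I − A) (e.g. by cofactor expansion or by noting that A is similar to its Jordan form J, which has the same characteristic polynomial as A) gives
  χ_A(x) = x^5 + 20*x^4 + 160*x^3 + 640*x^2 + 1280*x + 1024
which factors as (x + 4)^5. The eigenvalues (with algebraic multiplicities) are λ = -4 with multiplicity 5.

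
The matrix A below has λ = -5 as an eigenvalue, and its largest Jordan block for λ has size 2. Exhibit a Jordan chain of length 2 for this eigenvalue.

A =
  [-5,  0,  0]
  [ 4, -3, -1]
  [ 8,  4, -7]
A Jordan chain for λ = -5 of length 2:
v_1 = (0, 4, 8)ᵀ
v_2 = (1, 0, 0)ᵀ

Let N = A − (-5)·I. We want v_2 with N^2 v_2 = 0 but N^1 v_2 ≠ 0; then v_{j-1} := N · v_j for j = 2, …, 2.

Pick v_2 = (1, 0, 0)ᵀ.
Then v_1 = N · v_2 = (0, 4, 8)ᵀ.

Sanity check: (A − (-5)·I) v_1 = (0, 0, 0)ᵀ = 0. ✓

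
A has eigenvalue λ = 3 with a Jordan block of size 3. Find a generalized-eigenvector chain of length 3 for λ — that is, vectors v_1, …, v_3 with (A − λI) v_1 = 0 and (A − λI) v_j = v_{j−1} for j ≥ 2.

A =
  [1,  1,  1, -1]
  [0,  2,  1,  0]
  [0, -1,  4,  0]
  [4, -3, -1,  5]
A Jordan chain for λ = 3 of length 3:
v_1 = (-1, 0, 0, 2)ᵀ
v_2 = (1, -1, -1, -3)ᵀ
v_3 = (0, 1, 0, 0)ᵀ

Let N = A − (3)·I. We want v_3 with N^3 v_3 = 0 but N^2 v_3 ≠ 0; then v_{j-1} := N · v_j for j = 3, …, 2.

Pick v_3 = (0, 1, 0, 0)ᵀ.
Then v_2 = N · v_3 = (1, -1, -1, -3)ᵀ.
Then v_1 = N · v_2 = (-1, 0, 0, 2)ᵀ.

Sanity check: (A − (3)·I) v_1 = (0, 0, 0, 0)ᵀ = 0. ✓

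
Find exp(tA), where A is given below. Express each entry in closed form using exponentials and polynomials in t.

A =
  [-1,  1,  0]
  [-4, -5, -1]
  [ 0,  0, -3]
e^{tA} =
  [2*t*exp(-3*t) + exp(-3*t), t*exp(-3*t), -t^2*exp(-3*t)/2]
  [-4*t*exp(-3*t), -2*t*exp(-3*t) + exp(-3*t), t^2*exp(-3*t) - t*exp(-3*t)]
  [0, 0, exp(-3*t)]

Strategy: write A = P · J · P⁻¹ where J is a Jordan canonical form, so e^{tA} = P · e^{tJ} · P⁻¹, and e^{tJ} can be computed block-by-block.

A has Jordan form
J =
  [-3,  1,  0]
  [ 0, -3,  1]
  [ 0,  0, -3]
(up to reordering of blocks).

Per-block formulas:
  For a 3×3 Jordan block J_3(-3): exp(t · J_3(-3)) = e^(-3t)·(I + t·N + (t^2/2)·N^2), where N is the 3×3 nilpotent shift.

After assembling e^{tJ} and conjugating by P, we get:

e^{tA} =
  [2*t*exp(-3*t) + exp(-3*t), t*exp(-3*t), -t^2*exp(-3*t)/2]
  [-4*t*exp(-3*t), -2*t*exp(-3*t) + exp(-3*t), t^2*exp(-3*t) - t*exp(-3*t)]
  [0, 0, exp(-3*t)]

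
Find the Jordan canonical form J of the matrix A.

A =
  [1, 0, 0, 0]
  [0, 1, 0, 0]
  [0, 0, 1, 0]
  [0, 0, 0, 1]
J_1(1) ⊕ J_1(1) ⊕ J_1(1) ⊕ J_1(1)

The characteristic polynomial is
  det(x·I − A) = x^4 - 4*x^3 + 6*x^2 - 4*x + 1 = (x - 1)^4

Eigenvalues and multiplicities (the geometric multiplicity of λ is n − rank(A − λI), which equals the number of Jordan blocks for λ):
  λ = 1: algebraic multiplicity = 4, geometric multiplicity = 4

Determining the block sizes for each eigenvalue:
  λ = 1: gm = am = 4, so every block has size 1 → block sizes [1, 1, 1, 1]

Assembling the blocks gives a Jordan form
J =
  [1, 0, 0, 0]
  [0, 1, 0, 0]
  [0, 0, 1, 0]
  [0, 0, 0, 1]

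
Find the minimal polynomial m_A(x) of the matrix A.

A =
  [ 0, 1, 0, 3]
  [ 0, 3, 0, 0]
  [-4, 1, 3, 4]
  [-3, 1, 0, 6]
x^2 - 6*x + 9

The characteristic polynomial is χ_A(x) = (x - 3)^4, so the eigenvalues are known. The minimal polynomial is
  m_A(x) = Π_λ (x − λ)^{k_λ}
where k_λ is the size of the *largest* Jordan block for λ (equivalently, the smallest k with (A − λI)^k v = 0 for every generalised eigenvector v of λ).

  λ = 3: largest Jordan block has size 2, contributing (x − 3)^2

So m_A(x) = (x - 3)^2 = x^2 - 6*x + 9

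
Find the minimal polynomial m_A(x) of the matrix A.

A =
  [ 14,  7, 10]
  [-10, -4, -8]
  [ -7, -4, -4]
x^3 - 6*x^2 + 12*x - 8

The characteristic polynomial is χ_A(x) = (x - 2)^3, so the eigenvalues are known. The minimal polynomial is
  m_A(x) = Π_λ (x − λ)^{k_λ}
where k_λ is the size of the *largest* Jordan block for λ (equivalently, the smallest k with (A − λI)^k v = 0 for every generalised eigenvector v of λ).

  λ = 2: largest Jordan block has size 3, contributing (x − 2)^3

So m_A(x) = (x - 2)^3 = x^3 - 6*x^2 + 12*x - 8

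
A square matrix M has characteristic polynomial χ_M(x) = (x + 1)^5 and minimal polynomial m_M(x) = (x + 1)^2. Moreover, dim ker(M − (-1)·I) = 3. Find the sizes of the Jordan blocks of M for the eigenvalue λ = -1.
Block sizes for λ = -1: [2, 2, 1]

Step 1 — from the characteristic polynomial, algebraic multiplicity of λ = -1 is 5. From dim ker(M − (-1)·I) = 3, there are exactly 3 Jordan blocks for λ = -1.
Step 2 — from the minimal polynomial, the factor (x + 1)^2 tells us the largest block for λ = -1 has size 2.
Step 3 — with total size 5, 3 blocks, and largest block 2, the block sizes (in nonincreasing order) are [2, 2, 1].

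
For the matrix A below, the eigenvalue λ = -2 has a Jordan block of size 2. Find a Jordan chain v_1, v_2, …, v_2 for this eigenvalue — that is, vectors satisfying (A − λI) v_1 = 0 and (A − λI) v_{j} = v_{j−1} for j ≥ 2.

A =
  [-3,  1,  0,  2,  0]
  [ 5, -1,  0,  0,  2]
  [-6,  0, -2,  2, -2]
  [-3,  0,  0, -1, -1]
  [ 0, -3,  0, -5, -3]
A Jordan chain for λ = -2 of length 2:
v_1 = (-1, 5, -6, -3, 0)ᵀ
v_2 = (1, 0, 0, 0, 0)ᵀ

Let N = A − (-2)·I. We want v_2 with N^2 v_2 = 0 but N^1 v_2 ≠ 0; then v_{j-1} := N · v_j for j = 2, …, 2.

Pick v_2 = (1, 0, 0, 0, 0)ᵀ.
Then v_1 = N · v_2 = (-1, 5, -6, -3, 0)ᵀ.

Sanity check: (A − (-2)·I) v_1 = (0, 0, 0, 0, 0)ᵀ = 0. ✓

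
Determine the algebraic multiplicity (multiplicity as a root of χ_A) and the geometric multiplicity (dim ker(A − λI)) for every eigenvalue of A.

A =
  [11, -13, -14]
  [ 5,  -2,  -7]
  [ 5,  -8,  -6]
λ = 1: alg = 3, geom = 1

Step 1 — factor the characteristic polynomial to read off the algebraic multiplicities:
  χ_A(x) = (x - 1)^3

Step 2 — compute geometric multiplicities via the rank-nullity identity g(λ) = n − rank(A − λI):
  rank(A − (1)·I) = 2, so dim ker(A − (1)·I) = n − 2 = 1

Summary:
  λ = 1: algebraic multiplicity = 3, geometric multiplicity = 1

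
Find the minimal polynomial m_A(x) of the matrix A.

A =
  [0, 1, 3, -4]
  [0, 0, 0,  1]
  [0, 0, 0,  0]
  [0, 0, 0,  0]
x^3

The characteristic polynomial is χ_A(x) = x^4, so the eigenvalues are known. The minimal polynomial is
  m_A(x) = Π_λ (x − λ)^{k_λ}
where k_λ is the size of the *largest* Jordan block for λ (equivalently, the smallest k with (A − λI)^k v = 0 for every generalised eigenvector v of λ).

  λ = 0: largest Jordan block has size 3, contributing (x − 0)^3

So m_A(x) = x^3 = x^3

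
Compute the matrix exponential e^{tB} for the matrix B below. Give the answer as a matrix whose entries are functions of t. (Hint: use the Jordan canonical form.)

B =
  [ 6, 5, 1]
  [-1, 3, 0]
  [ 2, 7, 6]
e^{tB} =
  [-t^2*exp(5*t) + t*exp(5*t) + exp(5*t), t^2*exp(5*t) + 5*t*exp(5*t), t^2*exp(5*t) + t*exp(5*t)]
  [t^2*exp(5*t)/2 - t*exp(5*t), -t^2*exp(5*t)/2 - 2*t*exp(5*t) + exp(5*t), -t^2*exp(5*t)/2]
  [-3*t^2*exp(5*t)/2 + 2*t*exp(5*t), 3*t^2*exp(5*t)/2 + 7*t*exp(5*t), 3*t^2*exp(5*t)/2 + t*exp(5*t) + exp(5*t)]

Strategy: write B = P · J · P⁻¹ where J is a Jordan canonical form, so e^{tB} = P · e^{tJ} · P⁻¹, and e^{tJ} can be computed block-by-block.

B has Jordan form
J =
  [5, 1, 0]
  [0, 5, 1]
  [0, 0, 5]
(up to reordering of blocks).

Per-block formulas:
  For a 3×3 Jordan block J_3(5): exp(t · J_3(5)) = e^(5t)·(I + t·N + (t^2/2)·N^2), where N is the 3×3 nilpotent shift.

After assembling e^{tJ} and conjugating by P, we get:

e^{tB} =
  [-t^2*exp(5*t) + t*exp(5*t) + exp(5*t), t^2*exp(5*t) + 5*t*exp(5*t), t^2*exp(5*t) + t*exp(5*t)]
  [t^2*exp(5*t)/2 - t*exp(5*t), -t^2*exp(5*t)/2 - 2*t*exp(5*t) + exp(5*t), -t^2*exp(5*t)/2]
  [-3*t^2*exp(5*t)/2 + 2*t*exp(5*t), 3*t^2*exp(5*t)/2 + 7*t*exp(5*t), 3*t^2*exp(5*t)/2 + t*exp(5*t) + exp(5*t)]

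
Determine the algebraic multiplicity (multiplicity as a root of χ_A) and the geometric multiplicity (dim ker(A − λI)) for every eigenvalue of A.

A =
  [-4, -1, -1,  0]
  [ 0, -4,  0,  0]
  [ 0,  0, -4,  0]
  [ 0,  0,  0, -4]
λ = -4: alg = 4, geom = 3

Step 1 — factor the characteristic polynomial to read off the algebraic multiplicities:
  χ_A(x) = (x + 4)^4

Step 2 — compute geometric multiplicities via the rank-nullity identity g(λ) = n − rank(A − λI):
  rank(A − (-4)·I) = 1, so dim ker(A − (-4)·I) = n − 1 = 3

Summary:
  λ = -4: algebraic multiplicity = 4, geometric multiplicity = 3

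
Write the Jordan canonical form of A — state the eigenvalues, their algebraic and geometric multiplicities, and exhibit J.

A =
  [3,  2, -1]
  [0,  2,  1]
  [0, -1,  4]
J_3(3)

The characteristic polynomial is
  det(x·I − A) = x^3 - 9*x^2 + 27*x - 27 = (x - 3)^3

Eigenvalues and multiplicities (the geometric multiplicity of λ is n − rank(A − λI), which equals the number of Jordan blocks for λ):
  λ = 3: algebraic multiplicity = 3, geometric multiplicity = 1

Determining the block sizes for each eigenvalue:
  λ = 3: one block (gm = 1), so the single block has size am = 3 → block sizes [3]

Assembling the blocks gives a Jordan form
J =
  [3, 1, 0]
  [0, 3, 1]
  [0, 0, 3]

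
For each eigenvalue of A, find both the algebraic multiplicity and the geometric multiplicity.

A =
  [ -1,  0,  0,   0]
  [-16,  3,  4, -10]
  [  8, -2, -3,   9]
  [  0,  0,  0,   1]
λ = -1: alg = 2, geom = 2; λ = 1: alg = 2, geom = 1

Step 1 — factor the characteristic polynomial to read off the algebraic multiplicities:
  χ_A(x) = (x - 1)^2*(x + 1)^2

Step 2 — compute geometric multiplicities via the rank-nullity identity g(λ) = n − rank(A − λI):
  rank(A − (-1)·I) = 2, so dim ker(A − (-1)·I) = n − 2 = 2
  rank(A − (1)·I) = 3, so dim ker(A − (1)·I) = n − 3 = 1

Summary:
  λ = -1: algebraic multiplicity = 2, geometric multiplicity = 2
  λ = 1: algebraic multiplicity = 2, geometric multiplicity = 1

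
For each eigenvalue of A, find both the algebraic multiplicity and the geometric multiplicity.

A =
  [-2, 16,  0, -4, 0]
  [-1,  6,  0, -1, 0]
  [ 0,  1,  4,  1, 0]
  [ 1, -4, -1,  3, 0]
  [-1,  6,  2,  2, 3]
λ = 2: alg = 1, geom = 1; λ = 3: alg = 4, geom = 2

Step 1 — factor the characteristic polynomial to read off the algebraic multiplicities:
  χ_A(x) = (x - 3)^4*(x - 2)

Step 2 — compute geometric multiplicities via the rank-nullity identity g(λ) = n − rank(A − λI):
  rank(A − (2)·I) = 4, so dim ker(A − (2)·I) = n − 4 = 1
  rank(A − (3)·I) = 3, so dim ker(A − (3)·I) = n − 3 = 2

Summary:
  λ = 2: algebraic multiplicity = 1, geometric multiplicity = 1
  λ = 3: algebraic multiplicity = 4, geometric multiplicity = 2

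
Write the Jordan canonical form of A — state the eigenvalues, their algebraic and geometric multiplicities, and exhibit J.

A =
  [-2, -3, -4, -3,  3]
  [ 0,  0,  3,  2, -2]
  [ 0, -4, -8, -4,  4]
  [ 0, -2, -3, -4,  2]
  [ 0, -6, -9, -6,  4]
J_3(-2) ⊕ J_1(-2) ⊕ J_1(-2)

The characteristic polynomial is
  det(x·I − A) = x^5 + 10*x^4 + 40*x^3 + 80*x^2 + 80*x + 32 = (x + 2)^5

Eigenvalues and multiplicities (the geometric multiplicity of λ is n − rank(A − λI), which equals the number of Jordan blocks for λ):
  λ = -2: algebraic multiplicity = 5, geometric multiplicity = 3

Determining the block sizes for each eigenvalue:
  λ = -2: with am = 5 and gm = 3, the partition is not yet determined (e.g. several partitions of 5 into 3 parts exist). Let N = A − (-2)·I. Computing rank(N^1) = 2, rank(N^2) = 1, rank(N^3) = 0; the number of blocks of size ≥ j is rank(N^{j−1}) − rank(N^j), giving [3, 1, 1]. So we have 1 block(s) of size 3, 2 block(s) of size 1 → block sizes [3, 1, 1]

Assembling the blocks gives a Jordan form
J =
  [-2,  1,  0,  0,  0]
  [ 0, -2,  1,  0,  0]
  [ 0,  0, -2,  0,  0]
  [ 0,  0,  0, -2,  0]
  [ 0,  0,  0,  0, -2]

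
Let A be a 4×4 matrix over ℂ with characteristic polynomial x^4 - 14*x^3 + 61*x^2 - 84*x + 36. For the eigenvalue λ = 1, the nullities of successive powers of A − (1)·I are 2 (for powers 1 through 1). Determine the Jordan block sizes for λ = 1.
Block sizes for λ = 1: [1, 1]

From the dimensions of kernels of powers, the number of Jordan blocks of size at least j is d_j − d_{j−1} where d_j = dim ker(N^j) (with d_0 = 0). Computing the differences gives [2].
The number of blocks of size exactly k is (#blocks of size ≥ k) − (#blocks of size ≥ k + 1), so the partition is: 2 block(s) of size 1.
In nonincreasing order the block sizes are [1, 1].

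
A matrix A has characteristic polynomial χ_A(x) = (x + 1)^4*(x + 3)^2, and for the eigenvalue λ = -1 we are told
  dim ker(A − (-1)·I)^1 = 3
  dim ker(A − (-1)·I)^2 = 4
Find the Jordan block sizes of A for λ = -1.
Block sizes for λ = -1: [2, 1, 1]

From the dimensions of kernels of powers, the number of Jordan blocks of size at least j is d_j − d_{j−1} where d_j = dim ker(N^j) (with d_0 = 0). Computing the differences gives [3, 1].
The number of blocks of size exactly k is (#blocks of size ≥ k) − (#blocks of size ≥ k + 1), so the partition is: 2 block(s) of size 1, 1 block(s) of size 2.
In nonincreasing order the block sizes are [2, 1, 1].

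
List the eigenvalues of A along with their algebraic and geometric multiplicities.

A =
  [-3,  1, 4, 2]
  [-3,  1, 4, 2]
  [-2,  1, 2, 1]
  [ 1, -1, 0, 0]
λ = 0: alg = 4, geom = 2

Step 1 — factor the characteristic polynomial to read off the algebraic multiplicities:
  χ_A(x) = x^4

Step 2 — compute geometric multiplicities via the rank-nullity identity g(λ) = n − rank(A − λI):
  rank(A − (0)·I) = 2, so dim ker(A − (0)·I) = n − 2 = 2

Summary:
  λ = 0: algebraic multiplicity = 4, geometric multiplicity = 2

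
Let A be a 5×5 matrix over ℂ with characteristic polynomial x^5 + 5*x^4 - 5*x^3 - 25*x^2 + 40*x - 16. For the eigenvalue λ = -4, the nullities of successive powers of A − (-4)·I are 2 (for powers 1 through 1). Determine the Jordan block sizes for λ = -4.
Block sizes for λ = -4: [1, 1]

From the dimensions of kernels of powers, the number of Jordan blocks of size at least j is d_j − d_{j−1} where d_j = dim ker(N^j) (with d_0 = 0). Computing the differences gives [2].
The number of blocks of size exactly k is (#blocks of size ≥ k) − (#blocks of size ≥ k + 1), so the partition is: 2 block(s) of size 1.
In nonincreasing order the block sizes are [1, 1].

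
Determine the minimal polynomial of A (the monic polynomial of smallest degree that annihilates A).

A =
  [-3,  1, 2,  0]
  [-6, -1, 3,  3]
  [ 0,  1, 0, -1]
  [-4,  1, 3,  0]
x^3 + 3*x^2 + 3*x + 1

The characteristic polynomial is χ_A(x) = (x + 1)^4, so the eigenvalues are known. The minimal polynomial is
  m_A(x) = Π_λ (x − λ)^{k_λ}
where k_λ is the size of the *largest* Jordan block for λ (equivalently, the smallest k with (A − λI)^k v = 0 for every generalised eigenvector v of λ).

  λ = -1: largest Jordan block has size 3, contributing (x + 1)^3

So m_A(x) = (x + 1)^3 = x^3 + 3*x^2 + 3*x + 1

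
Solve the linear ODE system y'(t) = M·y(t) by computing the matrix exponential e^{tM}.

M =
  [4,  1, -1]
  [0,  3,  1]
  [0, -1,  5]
e^{tM} =
  [exp(4*t), t*exp(4*t), -t*exp(4*t)]
  [0, -t*exp(4*t) + exp(4*t), t*exp(4*t)]
  [0, -t*exp(4*t), t*exp(4*t) + exp(4*t)]

Strategy: write M = P · J · P⁻¹ where J is a Jordan canonical form, so e^{tM} = P · e^{tJ} · P⁻¹, and e^{tJ} can be computed block-by-block.

M has Jordan form
J =
  [4, 1, 0]
  [0, 4, 0]
  [0, 0, 4]
(up to reordering of blocks).

Per-block formulas:
  For a 1×1 block at λ = 4: exp(t · [4]) = [e^(4t)].
  For a 2×2 Jordan block J_2(4): exp(t · J_2(4)) = e^(4t)·(I + t·N), where N is the 2×2 nilpotent shift.

After assembling e^{tJ} and conjugating by P, we get:

e^{tM} =
  [exp(4*t), t*exp(4*t), -t*exp(4*t)]
  [0, -t*exp(4*t) + exp(4*t), t*exp(4*t)]
  [0, -t*exp(4*t), t*exp(4*t) + exp(4*t)]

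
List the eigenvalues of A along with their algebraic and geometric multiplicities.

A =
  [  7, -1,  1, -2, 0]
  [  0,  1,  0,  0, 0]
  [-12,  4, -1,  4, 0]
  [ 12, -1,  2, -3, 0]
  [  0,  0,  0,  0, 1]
λ = 1: alg = 5, geom = 3

Step 1 — factor the characteristic polynomial to read off the algebraic multiplicities:
  χ_A(x) = (x - 1)^5

Step 2 — compute geometric multiplicities via the rank-nullity identity g(λ) = n − rank(A − λI):
  rank(A − (1)·I) = 2, so dim ker(A − (1)·I) = n − 2 = 3

Summary:
  λ = 1: algebraic multiplicity = 5, geometric multiplicity = 3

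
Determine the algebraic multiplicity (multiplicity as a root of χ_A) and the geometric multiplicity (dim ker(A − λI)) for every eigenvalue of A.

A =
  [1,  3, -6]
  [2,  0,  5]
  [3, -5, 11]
λ = 4: alg = 3, geom = 1

Step 1 — factor the characteristic polynomial to read off the algebraic multiplicities:
  χ_A(x) = (x - 4)^3

Step 2 — compute geometric multiplicities via the rank-nullity identity g(λ) = n − rank(A − λI):
  rank(A − (4)·I) = 2, so dim ker(A − (4)·I) = n − 2 = 1

Summary:
  λ = 4: algebraic multiplicity = 3, geometric multiplicity = 1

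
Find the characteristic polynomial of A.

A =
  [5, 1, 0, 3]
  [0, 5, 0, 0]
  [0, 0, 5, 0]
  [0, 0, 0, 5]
x^4 - 20*x^3 + 150*x^2 - 500*x + 625

Expanding det(x·I − A) (e.g. by cofactor expansion or by noting that A is similar to its Jordan form J, which has the same characteristic polynomial as A) gives
  χ_A(x) = x^4 - 20*x^3 + 150*x^2 - 500*x + 625
which factors as (x - 5)^4. The eigenvalues (with algebraic multiplicities) are λ = 5 with multiplicity 4.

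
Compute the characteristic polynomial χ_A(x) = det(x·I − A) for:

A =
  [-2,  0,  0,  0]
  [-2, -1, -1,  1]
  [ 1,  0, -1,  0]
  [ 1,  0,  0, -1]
x^4 + 5*x^3 + 9*x^2 + 7*x + 2

Expanding det(x·I − A) (e.g. by cofactor expansion or by noting that A is similar to its Jordan form J, which has the same characteristic polynomial as A) gives
  χ_A(x) = x^4 + 5*x^3 + 9*x^2 + 7*x + 2
which factors as (x + 1)^3*(x + 2). The eigenvalues (with algebraic multiplicities) are λ = -2 with multiplicity 1, λ = -1 with multiplicity 3.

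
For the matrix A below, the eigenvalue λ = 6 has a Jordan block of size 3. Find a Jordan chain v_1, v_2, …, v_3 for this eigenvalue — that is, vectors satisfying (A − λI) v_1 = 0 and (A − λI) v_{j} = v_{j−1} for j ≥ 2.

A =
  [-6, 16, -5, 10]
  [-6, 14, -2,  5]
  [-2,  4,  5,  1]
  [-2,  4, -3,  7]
A Jordan chain for λ = 6 of length 3:
v_1 = (-6, -2, 0, -4)ᵀ
v_2 = (4, 2, 2, 2)ᵀ
v_3 = (1, 1, 0, 0)ᵀ

Let N = A − (6)·I. We want v_3 with N^3 v_3 = 0 but N^2 v_3 ≠ 0; then v_{j-1} := N · v_j for j = 3, …, 2.

Pick v_3 = (1, 1, 0, 0)ᵀ.
Then v_2 = N · v_3 = (4, 2, 2, 2)ᵀ.
Then v_1 = N · v_2 = (-6, -2, 0, -4)ᵀ.

Sanity check: (A − (6)·I) v_1 = (0, 0, 0, 0)ᵀ = 0. ✓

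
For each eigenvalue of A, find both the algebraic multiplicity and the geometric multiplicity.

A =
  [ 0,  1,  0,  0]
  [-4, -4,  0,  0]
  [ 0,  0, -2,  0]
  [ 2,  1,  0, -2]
λ = -2: alg = 4, geom = 3

Step 1 — factor the characteristic polynomial to read off the algebraic multiplicities:
  χ_A(x) = (x + 2)^4

Step 2 — compute geometric multiplicities via the rank-nullity identity g(λ) = n − rank(A − λI):
  rank(A − (-2)·I) = 1, so dim ker(A − (-2)·I) = n − 1 = 3

Summary:
  λ = -2: algebraic multiplicity = 4, geometric multiplicity = 3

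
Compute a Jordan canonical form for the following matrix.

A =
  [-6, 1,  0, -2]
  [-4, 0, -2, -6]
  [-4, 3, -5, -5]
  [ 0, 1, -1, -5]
J_2(-4) ⊕ J_2(-4)

The characteristic polynomial is
  det(x·I − A) = x^4 + 16*x^3 + 96*x^2 + 256*x + 256 = (x + 4)^4

Eigenvalues and multiplicities (the geometric multiplicity of λ is n − rank(A − λI), which equals the number of Jordan blocks for λ):
  λ = -4: algebraic multiplicity = 4, geometric multiplicity = 2

Determining the block sizes for each eigenvalue:
  λ = -4: with am = 4 and gm = 2, the partition is not yet determined (e.g. several partitions of 4 into 2 parts exist). Let N = A − (-4)·I. Computing rank(N^1) = 2, rank(N^2) = 0; the number of blocks of size ≥ j is rank(N^{j−1}) − rank(N^j), giving [2, 2]. So we have 2 block(s) of size 2 → block sizes [2, 2]

Assembling the blocks gives a Jordan form
J =
  [-4,  1,  0,  0]
  [ 0, -4,  0,  0]
  [ 0,  0, -4,  1]
  [ 0,  0,  0, -4]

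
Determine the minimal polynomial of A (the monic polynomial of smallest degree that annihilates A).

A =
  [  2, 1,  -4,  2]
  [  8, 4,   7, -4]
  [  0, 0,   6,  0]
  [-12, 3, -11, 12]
x^3 - 18*x^2 + 108*x - 216

The characteristic polynomial is χ_A(x) = (x - 6)^4, so the eigenvalues are known. The minimal polynomial is
  m_A(x) = Π_λ (x − λ)^{k_λ}
where k_λ is the size of the *largest* Jordan block for λ (equivalently, the smallest k with (A − λI)^k v = 0 for every generalised eigenvector v of λ).

  λ = 6: largest Jordan block has size 3, contributing (x − 6)^3

So m_A(x) = (x - 6)^3 = x^3 - 18*x^2 + 108*x - 216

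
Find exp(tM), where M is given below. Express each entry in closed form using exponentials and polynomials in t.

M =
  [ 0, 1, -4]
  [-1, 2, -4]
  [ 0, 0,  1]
e^{tM} =
  [-t*exp(t) + exp(t), t*exp(t), -4*t*exp(t)]
  [-t*exp(t), t*exp(t) + exp(t), -4*t*exp(t)]
  [0, 0, exp(t)]

Strategy: write M = P · J · P⁻¹ where J is a Jordan canonical form, so e^{tM} = P · e^{tJ} · P⁻¹, and e^{tJ} can be computed block-by-block.

M has Jordan form
J =
  [1, 1, 0]
  [0, 1, 0]
  [0, 0, 1]
(up to reordering of blocks).

Per-block formulas:
  For a 1×1 block at λ = 1: exp(t · [1]) = [e^(1t)].
  For a 2×2 Jordan block J_2(1): exp(t · J_2(1)) = e^(1t)·(I + t·N), where N is the 2×2 nilpotent shift.

After assembling e^{tJ} and conjugating by P, we get:

e^{tM} =
  [-t*exp(t) + exp(t), t*exp(t), -4*t*exp(t)]
  [-t*exp(t), t*exp(t) + exp(t), -4*t*exp(t)]
  [0, 0, exp(t)]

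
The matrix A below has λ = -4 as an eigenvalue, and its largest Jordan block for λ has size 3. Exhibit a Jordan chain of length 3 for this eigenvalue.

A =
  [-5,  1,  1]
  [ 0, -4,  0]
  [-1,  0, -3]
A Jordan chain for λ = -4 of length 3:
v_1 = (-1, 0, -1)ᵀ
v_2 = (1, 0, 0)ᵀ
v_3 = (0, 1, 0)ᵀ

Let N = A − (-4)·I. We want v_3 with N^3 v_3 = 0 but N^2 v_3 ≠ 0; then v_{j-1} := N · v_j for j = 3, …, 2.

Pick v_3 = (0, 1, 0)ᵀ.
Then v_2 = N · v_3 = (1, 0, 0)ᵀ.
Then v_1 = N · v_2 = (-1, 0, -1)ᵀ.

Sanity check: (A − (-4)·I) v_1 = (0, 0, 0)ᵀ = 0. ✓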